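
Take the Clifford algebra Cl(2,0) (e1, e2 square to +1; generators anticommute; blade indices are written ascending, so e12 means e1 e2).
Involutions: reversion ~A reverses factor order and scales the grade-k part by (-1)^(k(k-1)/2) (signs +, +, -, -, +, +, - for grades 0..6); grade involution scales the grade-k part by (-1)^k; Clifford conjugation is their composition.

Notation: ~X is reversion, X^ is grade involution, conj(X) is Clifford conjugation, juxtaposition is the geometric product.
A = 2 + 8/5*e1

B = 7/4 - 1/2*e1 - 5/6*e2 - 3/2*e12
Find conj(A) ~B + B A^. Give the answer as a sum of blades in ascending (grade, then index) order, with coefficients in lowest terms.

first term: 43/10 - 19/5*e1 - 61/15*e2 + 13/3*e12
second term: 43/10 - 19/5*e1 - 61/15*e2 - 13/3*e12
Answer: 43/5 - 38/5*e1 - 122/15*e2


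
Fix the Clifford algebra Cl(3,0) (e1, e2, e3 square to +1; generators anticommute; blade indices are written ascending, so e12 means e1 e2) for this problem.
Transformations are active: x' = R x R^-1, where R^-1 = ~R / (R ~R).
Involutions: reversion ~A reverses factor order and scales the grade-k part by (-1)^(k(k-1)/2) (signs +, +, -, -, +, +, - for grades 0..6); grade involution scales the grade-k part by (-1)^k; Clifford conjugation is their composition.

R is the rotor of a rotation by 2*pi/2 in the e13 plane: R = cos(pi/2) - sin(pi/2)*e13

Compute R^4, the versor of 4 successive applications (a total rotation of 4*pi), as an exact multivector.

The rotor phase is half the rotation angle and phases add under composition, so 4 steps in the e13 plane accumulate phase 4*(pi/2) = 2*pi: R^4 = cos(2*pi) - sin(2*pi)*e13.
cos(2*pi) = 1 and sin(2*pi) = 0, so R^4 = 1. The total rotation 4*pi is 2 full turns, so every vector returns to itself, yet the rotor is +1, back on the identity sheet (an even number of 2*pi turns).
Answer: 1


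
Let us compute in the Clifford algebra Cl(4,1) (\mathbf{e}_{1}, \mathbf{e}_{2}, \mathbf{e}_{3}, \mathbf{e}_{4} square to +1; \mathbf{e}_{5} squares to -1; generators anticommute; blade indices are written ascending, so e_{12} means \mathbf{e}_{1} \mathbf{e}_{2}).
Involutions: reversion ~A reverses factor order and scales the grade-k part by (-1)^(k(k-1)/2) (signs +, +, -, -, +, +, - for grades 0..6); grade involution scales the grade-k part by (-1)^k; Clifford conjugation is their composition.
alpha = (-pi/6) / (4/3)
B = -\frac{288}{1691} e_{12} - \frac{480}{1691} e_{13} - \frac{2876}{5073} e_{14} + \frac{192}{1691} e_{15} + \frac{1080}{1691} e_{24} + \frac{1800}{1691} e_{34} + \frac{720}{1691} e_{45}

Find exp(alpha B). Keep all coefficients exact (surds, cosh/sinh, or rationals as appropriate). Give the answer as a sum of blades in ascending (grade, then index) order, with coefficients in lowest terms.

B^2 term by term: the squares give (-\frac{288}{1691})^2*(e_{12})^2 + (-\frac{480}{1691})^2*(e_{13})^2 + (-\frac{2876}{5073})^2*(e_{14})^2 + (\frac{192}{1691})^2*(e_{15})^2 + (\frac{1080}{1691})^2*(e_{24})^2 + (\frac{1800}{1691})^2*(e_{34})^2 + (\frac{720}{1691})^2*(e_{45})^2 = \frac{82944}{2859481}*(-1) + \frac{230400}{2859481}*(-1) + \frac{8271376}{25735329}*(-1) + \frac{36864}{2859481}*(+1) + \frac{1166400}{2859481}*(-1) + \frac{3240000}{2859481}*(-1) + \frac{518400}{2859481}*(+1) = -\frac{16}{9} (each basis 2-blade squares to minus the product of its generators' squares); cross terms between blades sharing an index anticommute and cancel; the commuting (index-disjoint) pairs give grade-4 terms 2*c*c'*(blade product), which cancel blade by blade — e_{1234}: -\frac{1036800}{2859481} + \frac{1036800}{2859481} = 0; e_{1245}: -\frac{414720}{2859481} + \frac{414720}{2859481} = 0; e_{1345}: -\frac{691200}{2859481} + \frac{691200}{2859481} = 0 — confirming B is simple. So B^2 = -\frac{16}{9}.
B^2 = -\frac{16}{9} — since the square is negative, the closed form is circular: l = \frac{4}{3}, alpha*l = - \frac{\pi}{6}, so exp(alpha B) = cos(- \frac{\pi}{6}) + (sin(- \frac{\pi}{6})/(\frac{4}{3}))*B = \frac{\sqrt{3}}{2} + (- \frac{3}{8})*B.
Answer: \frac{\sqrt{3}}{2} + \frac{108}{1691} e_{12} + \frac{180}{1691} e_{13} + \frac{719}{3382} e_{14} - \frac{72}{1691} e_{15} - \frac{405}{1691} e_{24} - \frac{675}{1691} e_{34} - \frac{270}{1691} e_{45}


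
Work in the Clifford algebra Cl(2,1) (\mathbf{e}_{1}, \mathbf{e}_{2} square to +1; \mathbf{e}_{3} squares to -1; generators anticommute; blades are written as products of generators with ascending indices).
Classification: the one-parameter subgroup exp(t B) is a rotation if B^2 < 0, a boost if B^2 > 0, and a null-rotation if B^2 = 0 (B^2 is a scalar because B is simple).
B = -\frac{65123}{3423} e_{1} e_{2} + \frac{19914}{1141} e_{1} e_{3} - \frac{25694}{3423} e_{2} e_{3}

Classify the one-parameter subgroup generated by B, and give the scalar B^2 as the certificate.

B^2 term by term: the squares give (-\frac{65123}{3423})^2*(e_{1} e_{2})^2 + (\frac{19914}{1141})^2*(e_{1} e_{3})^2 + (-\frac{25694}{3423})^2*(e_{2} e_{3})^2 = \frac{4241005129}{11716929}*(-1) + \frac{396567396}{1301881}*(+1) + \frac{660181636}{11716929}*(+1) = -1 (each basis 2-blade squares to minus the product of its generators' squares); cross terms between blades sharing an index anticommute and cancel. So B^2 = -1.
Answer: rotation, certificate B^2 = -1. The invariant at work: B^2 = -1 is unchanged by conjugation, hence its sign classifies the subgroup whatever basis B is written in.


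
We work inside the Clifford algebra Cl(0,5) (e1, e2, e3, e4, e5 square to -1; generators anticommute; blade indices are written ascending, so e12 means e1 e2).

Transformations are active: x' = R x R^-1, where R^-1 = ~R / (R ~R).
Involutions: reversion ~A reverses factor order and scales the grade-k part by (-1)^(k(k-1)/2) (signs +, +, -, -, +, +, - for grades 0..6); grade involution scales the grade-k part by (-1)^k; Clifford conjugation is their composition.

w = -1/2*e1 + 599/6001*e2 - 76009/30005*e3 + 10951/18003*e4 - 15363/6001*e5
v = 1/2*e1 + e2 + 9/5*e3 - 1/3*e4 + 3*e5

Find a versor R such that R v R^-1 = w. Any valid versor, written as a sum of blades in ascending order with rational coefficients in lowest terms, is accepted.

Why this works: both vectors square to -12241/900, so q(v) = q(w) and R = v + w = 6600/6001*e2 - 4400/6001*e3 + 1650/6001*e4 + 2640/6001*e5 carries v to w — its own direction survives, the complement (v - w)/2 flips.
Answer: 6600/6001*e2 - 4400/6001*e3 + 1650/6001*e4 + 2640/6001*e5


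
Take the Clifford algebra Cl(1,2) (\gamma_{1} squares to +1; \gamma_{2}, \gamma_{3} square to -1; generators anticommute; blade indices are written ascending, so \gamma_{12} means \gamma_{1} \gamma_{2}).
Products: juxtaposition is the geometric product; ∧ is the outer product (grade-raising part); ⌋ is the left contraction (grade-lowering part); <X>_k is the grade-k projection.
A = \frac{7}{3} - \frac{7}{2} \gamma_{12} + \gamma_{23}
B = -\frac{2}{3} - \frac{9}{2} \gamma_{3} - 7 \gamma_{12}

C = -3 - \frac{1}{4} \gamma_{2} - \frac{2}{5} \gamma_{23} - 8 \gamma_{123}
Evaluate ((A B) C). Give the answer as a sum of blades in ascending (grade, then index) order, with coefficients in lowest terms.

step 1: \frac{413}{18} + \frac{9}{2} \gamma_{2} - \frac{21}{2} \gamma_{3} - 14 \gamma_{12} - 7 \gamma_{13} - \frac{2}{3} \gamma_{23} + \frac{63}{4} \gamma_{123}
step 2: \frac{2321}{40} - \frac{38}{15} \gamma_{1} - \frac{25573}{360} \gamma_{2} + \frac{2182}{15} \gamma_{3} - \frac{196}{5} \gamma_{12} - \frac{1963}{80} \gamma_{13} - \frac{3529}{360} \gamma_{23} - \frac{2093}{9} \gamma_{123}
Answer: \frac{2321}{40} - \frac{38}{15} \gamma_{1} - \frac{25573}{360} \gamma_{2} + \frac{2182}{15} \gamma_{3} - \frac{196}{5} \gamma_{12} - \frac{1963}{80} \gamma_{13} - \frac{3529}{360} \gamma_{23} - \frac{2093}{9} \gamma_{123}


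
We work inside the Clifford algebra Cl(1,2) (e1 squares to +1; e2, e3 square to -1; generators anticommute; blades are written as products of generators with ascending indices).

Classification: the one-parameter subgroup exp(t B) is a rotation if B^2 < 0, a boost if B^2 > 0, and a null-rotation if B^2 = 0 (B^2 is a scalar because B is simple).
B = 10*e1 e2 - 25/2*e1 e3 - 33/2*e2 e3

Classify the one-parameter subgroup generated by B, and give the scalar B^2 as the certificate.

B^2 term by term: the squares give (10)^2*(e1 e2)^2 + (-25/2)^2*(e1 e3)^2 + (-33/2)^2*(e2 e3)^2 = 100*(+1) + 625/4*(+1) + 1089/4*(-1) = -16 (each basis 2-blade squares to minus the product of its generators' squares); cross terms between blades sharing an index anticommute and cancel. So B^2 = -16.
Answer: rotation, certificate B^2 = -16. One invariant decides it: the square -16 survives every conjugation, and its sign is exactly the classification.


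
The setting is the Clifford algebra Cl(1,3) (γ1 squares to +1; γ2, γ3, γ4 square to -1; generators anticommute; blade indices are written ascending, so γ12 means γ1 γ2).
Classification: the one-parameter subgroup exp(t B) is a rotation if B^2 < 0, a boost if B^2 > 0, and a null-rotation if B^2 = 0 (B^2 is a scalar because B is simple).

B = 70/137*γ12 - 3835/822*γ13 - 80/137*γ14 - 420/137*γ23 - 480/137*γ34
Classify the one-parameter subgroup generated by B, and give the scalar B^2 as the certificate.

B^2 term by term: the squares give (70/137)^2*(γ12)^2 + (-3835/822)^2*(γ13)^2 + (-80/137)^2*(γ14)^2 + (-420/137)^2*(γ23)^2 + (-480/137)^2*(γ34)^2 = 4900/18769*(+1) + 14707225/675684*(+1) + 6400/18769*(+1) + 176400/18769*(-1) + 230400/18769*(-1) = 25/36 (each basis 2-blade squares to minus the product of its generators' squares); cross terms between blades sharing an index anticommute and cancel; the commuting (index-disjoint) pairs give grade-4 terms 2*c*c'*(blade product), which cancel blade by blade — γ1234: -67200/18769 + 67200/18769 = 0 — confirming B is simple. So B^2 = 25/36.
Answer: boost, certificate B^2 = 25/36. Why this suffices: the scalar 25/36 survives any versor conjugation, so its sign alone determines the class however B is presented.


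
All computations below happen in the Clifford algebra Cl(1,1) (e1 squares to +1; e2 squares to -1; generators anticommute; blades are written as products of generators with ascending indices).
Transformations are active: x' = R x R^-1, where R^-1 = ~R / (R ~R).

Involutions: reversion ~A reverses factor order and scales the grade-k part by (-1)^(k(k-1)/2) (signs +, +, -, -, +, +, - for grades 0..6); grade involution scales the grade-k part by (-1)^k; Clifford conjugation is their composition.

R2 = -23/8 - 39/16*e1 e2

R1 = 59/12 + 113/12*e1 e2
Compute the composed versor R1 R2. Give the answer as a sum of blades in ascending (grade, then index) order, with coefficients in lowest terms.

Distribute over the terms of R1 (each basis-blade product reordered to ascending indices, repeated generators contracted through their squares):
(59/12) R2 = -1357/96 - 767/64*e1 e2
(113/12*e1 e2) R2 = -1469/64 - 2599/96*e1 e2
Summing the partial products and collecting blades:
Answer: -7121/192 - 7499/192*e1 e2


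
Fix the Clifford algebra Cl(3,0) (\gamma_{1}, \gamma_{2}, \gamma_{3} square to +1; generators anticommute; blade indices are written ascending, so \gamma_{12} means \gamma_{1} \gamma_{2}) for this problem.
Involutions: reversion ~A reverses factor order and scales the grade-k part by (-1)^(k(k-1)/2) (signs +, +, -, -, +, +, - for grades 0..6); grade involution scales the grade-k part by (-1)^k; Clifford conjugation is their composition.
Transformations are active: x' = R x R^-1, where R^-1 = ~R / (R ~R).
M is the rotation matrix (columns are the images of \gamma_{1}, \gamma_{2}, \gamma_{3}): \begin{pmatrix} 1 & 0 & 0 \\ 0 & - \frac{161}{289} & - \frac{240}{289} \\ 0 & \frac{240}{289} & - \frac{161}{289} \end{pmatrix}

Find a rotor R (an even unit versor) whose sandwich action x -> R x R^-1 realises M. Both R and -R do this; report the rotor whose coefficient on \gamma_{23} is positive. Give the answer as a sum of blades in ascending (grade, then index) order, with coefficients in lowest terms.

Method: write R = a + b12*\gamma_{12} + b13*\gamma_{13} + b23*\gamma_{23} with a^2 + b12^2 + b13^2 + b23^2 = 1 (so R^-1 = ~R). Expanding the columns R e_j ~R gives tr M = 4a^2 - 1 and, from the antisymmetric part, M21 - M12 = -4a*b12, M13 - M31 = 4a*b13, M32 - M23 = -4a*b23.
Here tr M = -\frac{33}{289}, so a^2 = (1 + tr M)/4 = \frac{64}{289} and a = ±\frac{8}{17}. Taking a = \frac{8}{17}: M21 - M12 = 0, M13 - M31 = 0, M32 - M23 = \frac{480}{289}, giving b12 = 0, b13 = 0, b23 = -\frac{15}{17}, i.e. R = \frac{8}{17} - \frac{15}{17} \gamma_{23}.
Its \gamma_{23} coefficient is negative, so report the other preimage -R.
Answer: -\frac{8}{17} + \frac{15}{17} \gamma_{23}. Sheet selection: the two-to-one cover makes ±R indistinguishable at the matrix level (trace -\frac{33}{289}), so uniqueness comes from the required sign on \gamma_{23}.


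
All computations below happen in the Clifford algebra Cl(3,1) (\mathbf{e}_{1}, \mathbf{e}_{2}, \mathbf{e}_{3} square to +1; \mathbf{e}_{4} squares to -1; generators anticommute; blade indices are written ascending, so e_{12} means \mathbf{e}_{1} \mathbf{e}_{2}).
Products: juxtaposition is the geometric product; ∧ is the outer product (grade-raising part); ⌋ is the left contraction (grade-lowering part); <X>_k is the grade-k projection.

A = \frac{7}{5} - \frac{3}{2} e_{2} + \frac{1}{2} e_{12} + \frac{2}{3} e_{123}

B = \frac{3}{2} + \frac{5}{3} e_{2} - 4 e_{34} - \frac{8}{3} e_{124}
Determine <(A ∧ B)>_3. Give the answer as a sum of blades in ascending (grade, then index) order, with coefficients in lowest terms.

step 1: \frac{21}{10} + \frac{1}{12} e_{2} + \frac{3}{4} e_{12} - \frac{28}{5} e_{34} + e_{123} - \frac{56}{15} e_{124} + 6 e_{234} - 2 e_{1234}
step 2: e_{123} - \frac{56}{15} e_{124} + 6 e_{234}
Answer: e_{123} - \frac{56}{15} e_{124} + 6 e_{234}


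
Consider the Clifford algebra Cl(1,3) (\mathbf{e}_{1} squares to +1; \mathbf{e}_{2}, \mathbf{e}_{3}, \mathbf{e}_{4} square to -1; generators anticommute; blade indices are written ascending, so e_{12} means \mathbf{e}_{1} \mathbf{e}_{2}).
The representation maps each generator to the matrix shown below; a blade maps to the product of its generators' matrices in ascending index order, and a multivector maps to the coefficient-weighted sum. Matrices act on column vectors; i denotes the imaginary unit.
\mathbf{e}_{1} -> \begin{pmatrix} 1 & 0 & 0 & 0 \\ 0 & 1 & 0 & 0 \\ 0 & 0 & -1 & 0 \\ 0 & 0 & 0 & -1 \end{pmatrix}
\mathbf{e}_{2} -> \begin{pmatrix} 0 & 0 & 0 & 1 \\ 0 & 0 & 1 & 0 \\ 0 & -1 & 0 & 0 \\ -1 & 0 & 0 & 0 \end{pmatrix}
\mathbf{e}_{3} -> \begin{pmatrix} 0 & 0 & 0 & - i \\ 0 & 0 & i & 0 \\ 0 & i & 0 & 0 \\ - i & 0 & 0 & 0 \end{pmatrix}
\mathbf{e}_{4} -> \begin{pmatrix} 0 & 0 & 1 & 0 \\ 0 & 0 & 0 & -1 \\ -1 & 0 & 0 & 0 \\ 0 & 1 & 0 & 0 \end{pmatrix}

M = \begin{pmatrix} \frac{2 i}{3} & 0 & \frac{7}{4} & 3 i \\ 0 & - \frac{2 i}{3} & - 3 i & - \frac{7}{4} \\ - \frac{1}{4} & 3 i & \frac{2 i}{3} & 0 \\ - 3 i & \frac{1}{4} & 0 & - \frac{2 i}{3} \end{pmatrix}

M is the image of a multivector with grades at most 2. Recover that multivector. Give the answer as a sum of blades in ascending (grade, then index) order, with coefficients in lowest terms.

Method: the blade images are trace-orthogonal — tr(rho(e_A) rho(e_B)^-1) = 4 if A = B and 0 otherwise — and rho(e_A)^-1 = (e_A)^2 * rho(e_A) with (e_A)^2 = +1 or -1, so the coefficient of e_A in the preimage is (e_A)^2 * tr(M rho(e_A))/4.
Nonzero projections over blades of grade <= 2: e_{4}: (e_{4})^2 = -1, tr(M rho(e_{4})) = -4, coefficient 1; e_{13}: (e_{13})^2 = +1, tr(M rho(e_{13})) = -12, coefficient -3; e_{14}: (e_{14})^2 = +1, tr(M rho(e_{14})) = 3, coefficient \frac{3}{4}; e_{23}: (e_{23})^2 = -1, tr(M rho(e_{23})) = \frac{8}{3}, coefficient -\frac{2}{3}. Every other blade of grade <= 2 projects to 0.
Answer: e_{4} - 3 e_{13} + \frac{3}{4} e_{14} - \frac{2}{3} e_{23}


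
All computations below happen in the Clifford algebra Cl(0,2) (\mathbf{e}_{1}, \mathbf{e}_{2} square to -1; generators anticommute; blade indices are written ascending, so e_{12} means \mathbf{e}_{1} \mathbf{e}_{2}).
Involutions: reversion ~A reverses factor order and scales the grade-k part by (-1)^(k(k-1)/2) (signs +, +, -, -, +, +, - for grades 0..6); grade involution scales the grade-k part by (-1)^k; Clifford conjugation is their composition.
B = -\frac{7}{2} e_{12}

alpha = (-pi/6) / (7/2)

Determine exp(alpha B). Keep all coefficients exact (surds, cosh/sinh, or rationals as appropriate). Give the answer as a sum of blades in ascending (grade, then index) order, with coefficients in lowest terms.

B^2 = (-\frac{7}{2})^2*(e_{12})^2 = \frac{49}{4}*(-1) = -\frac{49}{4} (a basis 2-blade squares to minus the product of its generators' squares).
B^2 = -\frac{49}{4} — the negative square puts this in the circular regime; l = \frac{7}{2}, alpha*l = - \frac{\pi}{6}, so exp(alpha B) = cos(- \frac{\pi}{6}) + (sin(- \frac{\pi}{6})/(\frac{7}{2}))*B = \frac{\sqrt{3}}{2} + (- \frac{1}{7})*B.
Answer: \frac{\sqrt{3}}{2} + \frac{1}{2} e_{12}


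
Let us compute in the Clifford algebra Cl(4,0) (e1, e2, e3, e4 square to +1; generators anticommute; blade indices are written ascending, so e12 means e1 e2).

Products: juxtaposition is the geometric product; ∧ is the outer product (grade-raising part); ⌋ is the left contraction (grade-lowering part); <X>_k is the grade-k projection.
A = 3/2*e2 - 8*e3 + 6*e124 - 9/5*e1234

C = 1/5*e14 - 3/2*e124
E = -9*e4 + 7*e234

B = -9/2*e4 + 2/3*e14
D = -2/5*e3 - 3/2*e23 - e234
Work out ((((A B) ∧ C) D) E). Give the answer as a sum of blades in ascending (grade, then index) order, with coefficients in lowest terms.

step 1: 4*e2 - 27*e12 + 6/5*e23 - 27/4*e24 + 36*e34 + 81/10*e123 - e124 + 16/3*e134
step 2: -4/5*e124 + 6/25*e1234
step 3: 6/25*e1 + 4/5*e13 + 9/25*e14 + 12/125*e124 + 6/5*e134 - 8/25*e1234
step 4: -e1 - 1158/125*e12 - 1266/125*e13 - 54/25*e14 + 27/5*e123 - 28/5*e124 - 36/5*e134 + 42/25*e1234
Answer: -e1 - 1158/125*e12 - 1266/125*e13 - 54/25*e14 + 27/5*e123 - 28/5*e124 - 36/5*e134 + 42/25*e1234


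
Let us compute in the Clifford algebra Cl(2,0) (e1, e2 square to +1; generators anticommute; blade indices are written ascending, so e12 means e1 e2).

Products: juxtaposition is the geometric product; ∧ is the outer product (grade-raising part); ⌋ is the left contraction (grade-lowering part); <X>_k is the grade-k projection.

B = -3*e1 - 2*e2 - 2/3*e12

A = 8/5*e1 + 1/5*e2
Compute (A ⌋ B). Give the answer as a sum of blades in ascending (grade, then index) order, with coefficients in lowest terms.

step 1: -26/5 + 2/15*e1 - 16/15*e2
Answer: -26/5 + 2/15*e1 - 16/15*e2


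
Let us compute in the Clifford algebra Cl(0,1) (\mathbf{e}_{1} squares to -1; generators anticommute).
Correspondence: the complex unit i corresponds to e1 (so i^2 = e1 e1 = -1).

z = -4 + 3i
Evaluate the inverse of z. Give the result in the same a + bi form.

In blades: z = -4 + 3 e_{1}.
With qbar = -4 - 3 e_{1} (scalar fixed, mapped units negated), z qbar = 25 (the sum of squared coefficients), so z^-1 = qbar / (25) = -\frac{4}{25} - \frac{3}{25} e_{1}; translating back:
Answer: -\frac{4}{25} - \frac{3}{25}i


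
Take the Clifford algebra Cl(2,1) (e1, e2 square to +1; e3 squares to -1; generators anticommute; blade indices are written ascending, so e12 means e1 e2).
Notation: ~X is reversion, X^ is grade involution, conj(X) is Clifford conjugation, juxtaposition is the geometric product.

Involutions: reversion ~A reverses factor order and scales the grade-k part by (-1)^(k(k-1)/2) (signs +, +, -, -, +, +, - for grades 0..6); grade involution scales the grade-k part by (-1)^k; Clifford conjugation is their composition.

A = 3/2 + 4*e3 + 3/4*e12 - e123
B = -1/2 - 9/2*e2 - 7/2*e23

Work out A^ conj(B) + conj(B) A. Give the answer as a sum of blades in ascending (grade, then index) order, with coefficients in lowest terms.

first term: -3/4 + 55/8*e1 - 29/4*e2 + 2*e3 - 3/8*e12 - 15/8*e13 + 93/4*e23 - 1/2*e123
second term: -3/4 - 55/8*e1 - 29/4*e2 - 2*e3 - 3/8*e12 + 15/8*e13 + 93/4*e23 + 1/2*e123
Answer: -3/2 - 29/2*e2 - 3/4*e12 + 93/2*e23


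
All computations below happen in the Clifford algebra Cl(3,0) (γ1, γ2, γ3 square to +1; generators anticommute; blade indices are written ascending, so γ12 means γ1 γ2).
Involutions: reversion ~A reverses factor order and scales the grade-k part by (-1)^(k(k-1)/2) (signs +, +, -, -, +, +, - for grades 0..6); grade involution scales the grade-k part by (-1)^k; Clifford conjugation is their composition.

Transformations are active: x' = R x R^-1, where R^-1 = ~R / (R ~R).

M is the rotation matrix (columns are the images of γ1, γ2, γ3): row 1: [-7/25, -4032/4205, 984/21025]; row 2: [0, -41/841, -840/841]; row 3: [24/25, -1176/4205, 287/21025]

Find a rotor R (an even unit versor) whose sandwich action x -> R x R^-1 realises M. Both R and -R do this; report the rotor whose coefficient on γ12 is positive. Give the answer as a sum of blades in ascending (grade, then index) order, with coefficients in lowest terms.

Method: write R = a + b12*γ12 + b13*γ13 + b23*γ23 with a^2 + b12^2 + b13^2 + b23^2 = 1 (so R^-1 = ~R). Expanding the columns R e_j ~R gives tr M = 4a^2 - 1 and, from the antisymmetric part, M21 - M12 = -4a*b12, M13 - M31 = 4a*b13, M32 - M23 = -4a*b23.
Here tr M = -265/841, so a^2 = (1 + tr M)/4 = 144/841 and a = ±12/29. Taking a = 12/29: M21 - M12 = 4032/4205, M13 - M31 = -768/841, M32 - M23 = 3024/4205, giving b12 = -84/145, b13 = -16/29, b23 = -63/145, i.e. R = 12/29 - 84/145*γ12 - 16/29*γ13 - 63/145*γ23.
Its γ12 coefficient is negative, so report the other preimage -R.
Answer: -12/29 + 84/145*γ12 + 16/29*γ13 + 63/145*γ23. Recall the cover is two-to-one: with M of trace -265/841, both preimages act alike, and the stated γ12 sign chooses the sheet.


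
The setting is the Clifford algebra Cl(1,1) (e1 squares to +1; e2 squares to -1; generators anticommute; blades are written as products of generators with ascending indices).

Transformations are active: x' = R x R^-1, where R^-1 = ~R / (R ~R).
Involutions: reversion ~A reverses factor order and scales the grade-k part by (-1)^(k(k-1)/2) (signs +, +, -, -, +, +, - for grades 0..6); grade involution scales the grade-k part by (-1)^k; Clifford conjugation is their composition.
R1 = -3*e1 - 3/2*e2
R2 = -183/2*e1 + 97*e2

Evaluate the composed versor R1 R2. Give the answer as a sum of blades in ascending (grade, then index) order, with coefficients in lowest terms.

Distribute over the terms of R1 (each basis-blade product reordered to ascending indices, repeated generators contracted through their squares):
(-3*e1) R2 = 549/2 - 291*e1 e2
(-3/2*e2) R2 = 291/2 - 549/4*e1 e2
Summing the partial products and collecting blades:
Answer: 420 - 1713/4*e1 e2


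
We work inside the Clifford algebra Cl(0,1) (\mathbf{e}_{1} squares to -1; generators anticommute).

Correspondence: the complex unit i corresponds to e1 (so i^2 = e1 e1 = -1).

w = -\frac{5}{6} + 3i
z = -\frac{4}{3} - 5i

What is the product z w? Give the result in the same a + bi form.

In blades: z = -\frac{4}{3} - 5 e_{1}, w = -\frac{5}{6} + 3 e_{1}.
Distribute z over w term by term (generator squares from the signature, products reordered to ascending indices): (-\frac{4}{3})*w = \frac{10}{9} - 4 e_{1}; (-5 e_{1})*w = 15 + \frac{25}{6} e_{1}.
Sum: \frac{145}{9} + \frac{1}{6} e_{1}; translating back through the correspondence:
Answer: \frac{145}{9} + \frac{1}{6}i


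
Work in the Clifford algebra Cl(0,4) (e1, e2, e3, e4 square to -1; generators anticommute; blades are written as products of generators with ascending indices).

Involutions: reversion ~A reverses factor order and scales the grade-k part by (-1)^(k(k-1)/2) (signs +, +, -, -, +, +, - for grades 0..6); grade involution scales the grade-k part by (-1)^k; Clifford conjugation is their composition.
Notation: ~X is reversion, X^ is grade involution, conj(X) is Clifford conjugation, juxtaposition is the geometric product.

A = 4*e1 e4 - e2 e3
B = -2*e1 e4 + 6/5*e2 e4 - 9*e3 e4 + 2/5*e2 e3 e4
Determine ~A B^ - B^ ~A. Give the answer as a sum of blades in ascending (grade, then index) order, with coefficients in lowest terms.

first term: -8 + 2/5*e4 - 24/5*e1 e2 + 36*e1 e3 + 9*e2 e4 + 6/5*e3 e4 - 8/5*e1 e2 e3 - 2*e1 e2 e3 e4
second term: -8 + 2/5*e4 + 24/5*e1 e2 - 36*e1 e3 - 9*e2 e4 - 6/5*e3 e4 + 8/5*e1 e2 e3 - 2*e1 e2 e3 e4
Answer: -48/5*e1 e2 + 72*e1 e3 + 18*e2 e4 + 12/5*e3 e4 - 16/5*e1 e2 e3


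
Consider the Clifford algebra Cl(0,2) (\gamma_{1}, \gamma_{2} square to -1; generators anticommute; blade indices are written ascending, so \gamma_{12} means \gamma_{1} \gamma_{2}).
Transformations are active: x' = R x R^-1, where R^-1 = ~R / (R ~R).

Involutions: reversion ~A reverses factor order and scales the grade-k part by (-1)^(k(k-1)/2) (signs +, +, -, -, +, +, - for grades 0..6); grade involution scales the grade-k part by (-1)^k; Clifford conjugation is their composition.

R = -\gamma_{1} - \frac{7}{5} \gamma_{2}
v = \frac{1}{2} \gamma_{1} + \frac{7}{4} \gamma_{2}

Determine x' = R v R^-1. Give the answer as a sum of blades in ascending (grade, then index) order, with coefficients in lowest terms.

~R = -\gamma_{1} - \frac{7}{5} \gamma_{2}, and R ~R = -\frac{74}{25}, so R^-1 = ~R / (-\frac{74}{25}).
R v = \frac{59}{20} - \frac{21}{20} \gamma_{12}
Answer: \frac{221}{148} \gamma_{1} + \frac{77}{74} \gamma_{2}


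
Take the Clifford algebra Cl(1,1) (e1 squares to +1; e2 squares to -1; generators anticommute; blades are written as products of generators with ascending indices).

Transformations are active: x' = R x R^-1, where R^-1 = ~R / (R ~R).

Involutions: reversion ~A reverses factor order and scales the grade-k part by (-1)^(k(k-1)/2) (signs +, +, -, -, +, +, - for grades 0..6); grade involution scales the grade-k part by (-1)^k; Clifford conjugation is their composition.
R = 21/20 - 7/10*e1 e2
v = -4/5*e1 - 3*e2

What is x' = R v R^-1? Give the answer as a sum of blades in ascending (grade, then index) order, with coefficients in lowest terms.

~R = 21/20 + 7/10*e1 e2, and R ~R = 49/80, so R^-1 = ~R / (49/80).
R v = -147/50*e1 - 371/100*e2
Answer: -232/25*e1 - 243/25*e2


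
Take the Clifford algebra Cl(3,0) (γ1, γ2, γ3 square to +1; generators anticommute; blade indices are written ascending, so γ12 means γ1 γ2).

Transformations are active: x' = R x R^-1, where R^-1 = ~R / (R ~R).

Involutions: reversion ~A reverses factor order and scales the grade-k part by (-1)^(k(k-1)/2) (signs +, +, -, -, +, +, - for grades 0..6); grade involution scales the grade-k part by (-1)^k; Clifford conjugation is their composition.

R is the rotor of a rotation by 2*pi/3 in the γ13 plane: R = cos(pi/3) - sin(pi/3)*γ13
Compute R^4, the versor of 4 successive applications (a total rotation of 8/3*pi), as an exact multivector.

Rotor phase runs at HALF the rotation angle; powers of one rotor simply add phase, so after 4 steps in γ13 the phase is 4*pi/3 = 4*pi/3 and R^4 = cos(4*pi/3) - sin(4*pi/3)*γ13.
cos(4*pi/3) = -1/2 and sin(4*pi/3) = -sqrt(3)/2, so R^4 = -1/2 + sqrt(3)/2*γ13. The net rotation is 2/3*pi (after discarding 1 full turn, each of which contributes a factor -1 to the rotor); the rotor keeps the half-angle phase exactly.
Answer: -1/2 + sqrt(3)/2*γ13


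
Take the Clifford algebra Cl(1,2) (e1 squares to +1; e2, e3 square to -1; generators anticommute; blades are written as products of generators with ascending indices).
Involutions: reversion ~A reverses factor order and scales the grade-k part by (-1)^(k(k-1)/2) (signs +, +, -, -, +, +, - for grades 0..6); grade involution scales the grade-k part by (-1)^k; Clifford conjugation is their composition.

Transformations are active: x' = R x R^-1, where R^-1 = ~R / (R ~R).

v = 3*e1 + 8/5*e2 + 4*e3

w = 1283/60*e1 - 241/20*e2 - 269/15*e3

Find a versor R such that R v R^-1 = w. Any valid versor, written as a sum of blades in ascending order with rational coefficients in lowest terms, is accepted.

Take R = v + w = 1463/60*e1 - 209/20*e2 - 209/15*e3. Because q(v) = q(w) = -239/25, conjugation by R sends v exactly to w.
Answer: 1463/60*e1 - 209/20*e2 - 209/15*e3


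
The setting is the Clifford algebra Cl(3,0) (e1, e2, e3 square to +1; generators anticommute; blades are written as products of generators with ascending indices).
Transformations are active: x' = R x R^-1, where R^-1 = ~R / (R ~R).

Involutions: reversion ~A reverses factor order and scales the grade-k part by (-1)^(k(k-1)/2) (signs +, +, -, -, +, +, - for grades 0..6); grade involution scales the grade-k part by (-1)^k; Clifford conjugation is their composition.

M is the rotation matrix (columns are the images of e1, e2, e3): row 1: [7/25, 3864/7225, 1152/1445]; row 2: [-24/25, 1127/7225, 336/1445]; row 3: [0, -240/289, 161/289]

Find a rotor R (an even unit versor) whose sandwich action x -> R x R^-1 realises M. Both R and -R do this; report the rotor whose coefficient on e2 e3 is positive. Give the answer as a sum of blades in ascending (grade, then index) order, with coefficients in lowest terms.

Method: write R = a + b12*e1 e2 + b13*e1 e3 + b23*e2 e3 with a^2 + b12^2 + b13^2 + b23^2 = 1 (so R^-1 = ~R). Expanding the columns R e_j ~R gives tr M = 4a^2 - 1 and, from the antisymmetric part, M21 - M12 = -4a*b12, M13 - M31 = 4a*b13, M32 - M23 = -4a*b23.
Here tr M = 287/289, so a^2 = (1 + tr M)/4 = 144/289 and a = ±12/17. Taking a = 12/17: M21 - M12 = -432/289, M13 - M31 = 1152/1445, M32 - M23 = -1536/1445, giving b12 = 9/17, b13 = 24/85, b23 = 32/85, i.e. R = 12/17 + 9/17*e1 e2 + 24/85*e1 e3 + 32/85*e2 e3.
Its e2 e3 coefficient is already positive.
Answer: 12/17 + 9/17*e1 e2 + 24/85*e1 e3 + 32/85*e2 e3. Note: both R and -R realise this M (trace 287/289); the covering map identifies them, and the e2 e3-coefficient sign is the tie-breaker.


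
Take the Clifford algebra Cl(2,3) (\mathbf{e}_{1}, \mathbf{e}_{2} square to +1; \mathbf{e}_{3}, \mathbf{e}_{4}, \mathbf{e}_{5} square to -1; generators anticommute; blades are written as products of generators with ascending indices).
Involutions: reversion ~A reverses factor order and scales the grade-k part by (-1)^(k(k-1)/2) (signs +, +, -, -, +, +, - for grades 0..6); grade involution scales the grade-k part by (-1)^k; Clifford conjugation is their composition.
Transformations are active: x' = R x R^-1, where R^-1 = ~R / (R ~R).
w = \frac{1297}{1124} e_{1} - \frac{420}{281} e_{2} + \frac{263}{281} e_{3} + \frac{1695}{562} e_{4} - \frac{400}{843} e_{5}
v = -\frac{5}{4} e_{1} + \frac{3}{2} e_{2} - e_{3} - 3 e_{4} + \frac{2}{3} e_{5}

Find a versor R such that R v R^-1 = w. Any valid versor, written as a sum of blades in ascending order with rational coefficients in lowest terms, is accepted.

Since q(v) = q(w) = -\frac{955}{144}, the sum R = v + w = -\frac{27}{281} e_{1} + \frac{3}{562} e_{2} - \frac{18}{281} e_{3} + \frac{9}{562} e_{4} + \frac{54}{281} e_{5} does the job whenever invertible.
Answer: -\frac{27}{281} e_{1} + \frac{3}{562} e_{2} - \frac{18}{281} e_{3} + \frac{9}{562} e_{4} + \frac{54}{281} e_{5}


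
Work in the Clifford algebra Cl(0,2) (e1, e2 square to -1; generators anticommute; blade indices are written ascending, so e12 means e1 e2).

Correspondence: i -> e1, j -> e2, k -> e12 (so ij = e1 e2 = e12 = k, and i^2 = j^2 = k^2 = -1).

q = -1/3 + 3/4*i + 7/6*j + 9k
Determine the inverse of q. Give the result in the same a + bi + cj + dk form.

In blades: q = -1/3 + 3/4*e1 + 7/6*e2 + 9*e12.
With qbar = -1/3 - 3/4*e1 - 7/6*e2 - 9*e12 (scalar fixed, mapped units negated), q qbar = 11957/144 (the sum of squared coefficients), so q^-1 = qbar / (11957/144) = -48/11957 - 108/11957*e1 - 168/11957*e2 - 1296/11957*e12; translating back:
Answer: -48/11957 - 108/11957*i - 168/11957*j - 1296/11957*k


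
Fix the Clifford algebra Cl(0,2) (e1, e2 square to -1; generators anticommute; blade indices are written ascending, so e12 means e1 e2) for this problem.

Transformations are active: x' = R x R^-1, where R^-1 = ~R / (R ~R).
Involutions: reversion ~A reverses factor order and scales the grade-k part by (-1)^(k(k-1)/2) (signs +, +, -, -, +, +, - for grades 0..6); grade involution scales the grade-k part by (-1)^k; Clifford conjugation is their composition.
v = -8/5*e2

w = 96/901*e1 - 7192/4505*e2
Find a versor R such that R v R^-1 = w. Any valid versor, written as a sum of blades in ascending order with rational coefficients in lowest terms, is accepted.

A norm check does it: q(v) = q(w) = -64/25, hence R = v + w = 96/901*e1 - 2880/901*e2 realises the map — parallel part kept, (v - w)/2 negated, v carried to w.
Answer: 96/901*e1 - 2880/901*e2


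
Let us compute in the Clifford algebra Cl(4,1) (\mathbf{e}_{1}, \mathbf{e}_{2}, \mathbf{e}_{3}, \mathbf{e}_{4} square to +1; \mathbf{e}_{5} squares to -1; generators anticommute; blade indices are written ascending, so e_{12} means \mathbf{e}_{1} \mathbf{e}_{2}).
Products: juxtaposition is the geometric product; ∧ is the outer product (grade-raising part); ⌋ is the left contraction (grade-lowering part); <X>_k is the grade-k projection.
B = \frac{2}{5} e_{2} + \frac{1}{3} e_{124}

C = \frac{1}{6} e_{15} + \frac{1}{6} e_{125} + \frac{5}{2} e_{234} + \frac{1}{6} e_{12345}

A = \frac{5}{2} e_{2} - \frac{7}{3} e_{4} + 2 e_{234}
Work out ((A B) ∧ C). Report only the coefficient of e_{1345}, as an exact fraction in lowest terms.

step 1: 1 - \frac{7}{9} e_{12} - \frac{2}{3} e_{13} - \frac{5}{6} e_{14} + \frac{14}{15} e_{24} + \frac{4}{5} e_{34}
step 2: \frac{1}{6} e_{15} + \frac{1}{6} e_{125} + \frac{5}{2} e_{234} + \frac{7}{45} e_{1245} + \frac{2}{15} e_{1345} + \frac{3}{10} e_{12345}
Answer: \frac{2}{15}


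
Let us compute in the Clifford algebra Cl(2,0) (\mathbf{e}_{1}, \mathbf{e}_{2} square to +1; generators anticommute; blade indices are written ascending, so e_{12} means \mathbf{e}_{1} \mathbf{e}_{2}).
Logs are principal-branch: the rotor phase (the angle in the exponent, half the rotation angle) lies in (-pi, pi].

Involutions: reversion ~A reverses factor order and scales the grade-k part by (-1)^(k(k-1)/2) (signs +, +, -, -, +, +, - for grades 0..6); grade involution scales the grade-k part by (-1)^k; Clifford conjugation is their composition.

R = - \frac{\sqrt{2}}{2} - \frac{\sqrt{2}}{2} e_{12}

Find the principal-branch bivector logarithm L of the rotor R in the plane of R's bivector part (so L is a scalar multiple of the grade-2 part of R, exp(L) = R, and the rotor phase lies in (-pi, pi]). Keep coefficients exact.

The scalar part of R is - \frac{\sqrt{2}}{2}, which pins the rotor phase on the principal branch; dividing the bivector part by the sine of that phase recovers the unit plane, and L is the phase times that plane.
Concretely: cos(phase) = - \frac{\sqrt{2}}{2} gives phase = ±\frac{3 \pi}{4}, and since phase/sin(phase) is even the sign is immaterial: L = (phase/sin(phase)) * <R>_2 = (\frac{3 \sqrt{2} \pi}{4}) * <R>_2.
Answer: - \frac{3 \pi}{4} e_{12}


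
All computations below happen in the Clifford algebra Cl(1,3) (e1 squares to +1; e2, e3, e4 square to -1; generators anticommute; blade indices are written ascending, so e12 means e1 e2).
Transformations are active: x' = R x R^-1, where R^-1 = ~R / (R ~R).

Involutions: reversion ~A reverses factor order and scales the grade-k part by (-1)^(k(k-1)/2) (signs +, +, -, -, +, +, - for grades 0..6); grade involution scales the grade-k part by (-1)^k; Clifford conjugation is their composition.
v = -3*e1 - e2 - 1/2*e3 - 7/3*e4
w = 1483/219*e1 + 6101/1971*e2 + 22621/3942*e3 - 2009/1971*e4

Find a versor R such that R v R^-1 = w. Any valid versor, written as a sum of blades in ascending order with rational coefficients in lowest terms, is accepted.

R = v + w = 826/219*e1 + 4130/1971*e2 + 10325/1971*e3 - 6608/1971*e4 works: the equal norms (83/36) guarantee its sandwich swaps v into w.
Answer: 826/219*e1 + 4130/1971*e2 + 10325/1971*e3 - 6608/1971*e4


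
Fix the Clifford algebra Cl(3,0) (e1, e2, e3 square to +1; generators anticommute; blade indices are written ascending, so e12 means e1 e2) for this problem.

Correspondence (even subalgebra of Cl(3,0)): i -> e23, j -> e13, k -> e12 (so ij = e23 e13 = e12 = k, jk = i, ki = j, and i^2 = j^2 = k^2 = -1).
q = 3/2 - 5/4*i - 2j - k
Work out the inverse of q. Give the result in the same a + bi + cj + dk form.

In blades: q = 3/2 - e12 - 2*e13 - 5/4*e23.
With qbar = 3/2 + e12 + 2*e13 + 5/4*e23 (scalar fixed, mapped units negated), q qbar = 141/16 (the sum of squared coefficients), so q^-1 = qbar / (141/16) = 8/47 + 16/141*e12 + 32/141*e13 + 20/141*e23; translating back:
Answer: 8/47 + 20/141*i + 32/141*j + 16/141*k


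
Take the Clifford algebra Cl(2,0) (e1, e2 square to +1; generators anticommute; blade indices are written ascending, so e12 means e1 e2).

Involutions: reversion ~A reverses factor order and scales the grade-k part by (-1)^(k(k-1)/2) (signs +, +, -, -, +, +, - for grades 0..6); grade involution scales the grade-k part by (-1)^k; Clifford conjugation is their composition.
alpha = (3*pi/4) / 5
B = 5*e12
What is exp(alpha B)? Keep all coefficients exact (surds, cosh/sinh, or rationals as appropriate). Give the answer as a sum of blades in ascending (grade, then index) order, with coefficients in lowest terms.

B^2 = (5)^2*(e12)^2 = 25*(-1) = -25 (a basis 2-blade squares to minus the product of its generators' squares).
B^2 = -25 — the series telescopes trigonometrically here: l = 5, alpha*l = 3*pi/4, so exp(alpha B) = cos(3*pi/4) + (sin(3*pi/4)/5)*B = -sqrt(2)/2 + (sqrt(2)/10)*B.
Answer: -sqrt(2)/2 + sqrt(2)/2*e12


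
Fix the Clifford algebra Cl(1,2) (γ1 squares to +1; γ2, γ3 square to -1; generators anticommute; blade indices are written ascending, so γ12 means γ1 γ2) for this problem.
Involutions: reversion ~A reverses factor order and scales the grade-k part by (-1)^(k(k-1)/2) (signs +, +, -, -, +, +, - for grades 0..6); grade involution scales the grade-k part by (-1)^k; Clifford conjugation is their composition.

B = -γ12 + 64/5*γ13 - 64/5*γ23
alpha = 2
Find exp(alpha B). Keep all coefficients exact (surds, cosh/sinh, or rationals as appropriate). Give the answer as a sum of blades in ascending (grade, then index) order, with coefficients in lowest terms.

B^2 term by term: the squares give (-1)^2*(γ12)^2 + (64/5)^2*(γ13)^2 + (-64/5)^2*(γ23)^2 = 1*(+1) + 4096/25*(+1) + 4096/25*(-1) = 1 (each basis 2-blade squares to minus the product of its generators' squares); cross terms between blades sharing an index anticommute and cancel. So B^2 = 1.
B^2 = 1 — since the square is positive, the closed form is hyperbolic: l = 1, alpha*l = 2, so exp(alpha B) = cosh(2) + (sinh(2)/1)*B = cosh(2) + (sinh(2))*B.
Answer: cosh(2) - sinh(2)*γ12 + 64*sinh(2)/5*γ13 - 64*sinh(2)/5*γ23


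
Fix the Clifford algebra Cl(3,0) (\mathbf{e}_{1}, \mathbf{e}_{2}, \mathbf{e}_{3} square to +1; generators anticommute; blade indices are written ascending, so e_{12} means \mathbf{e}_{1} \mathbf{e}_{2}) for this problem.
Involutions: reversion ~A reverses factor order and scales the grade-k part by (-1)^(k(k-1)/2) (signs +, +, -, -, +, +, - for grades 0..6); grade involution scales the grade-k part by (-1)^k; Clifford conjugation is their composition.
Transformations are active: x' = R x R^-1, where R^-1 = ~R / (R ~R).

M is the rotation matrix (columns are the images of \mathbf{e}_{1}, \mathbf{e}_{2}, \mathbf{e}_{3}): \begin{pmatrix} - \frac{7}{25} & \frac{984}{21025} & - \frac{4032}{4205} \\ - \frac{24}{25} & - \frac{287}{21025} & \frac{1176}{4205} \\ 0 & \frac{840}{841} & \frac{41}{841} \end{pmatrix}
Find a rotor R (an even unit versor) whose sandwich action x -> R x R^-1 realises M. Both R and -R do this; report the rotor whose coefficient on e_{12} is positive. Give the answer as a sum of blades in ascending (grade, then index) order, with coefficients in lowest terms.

Method: write R = a + b12*e_{12} + b13*e_{13} + b23*e_{23} with a^2 + b12^2 + b13^2 + b23^2 = 1 (so R^-1 = ~R). Expanding the columns R e_j ~R gives tr M = 4a^2 - 1 and, from the antisymmetric part, M21 - M12 = -4a*b12, M13 - M31 = 4a*b13, M32 - M23 = -4a*b23.
Here tr M = -\frac{5149}{21025}, so a^2 = (1 + tr M)/4 = \frac{3969}{21025} and a = ±\frac{63}{145}. Taking a = \frac{63}{145}: M21 - M12 = -\frac{21168}{21025}, M13 - M31 = -\frac{4032}{4205}, M32 - M23 = \frac{3024}{4205}, giving b12 = \frac{84}{145}, b13 = -\frac{16}{29}, b23 = -\frac{12}{29}, i.e. R = \frac{63}{145} + \frac{84}{145} e_{12} - \frac{16}{29} e_{13} - \frac{12}{29} e_{23}.
Its e_{12} coefficient is already positive.
Answer: \frac{63}{145} + \frac{84}{145} e_{12} - \frac{16}{29} e_{13} - \frac{12}{29} e_{23}. Note: both R and -R realise this M (trace -\frac{5149}{21025}); the covering map identifies them, and the e_{12}-coefficient sign is the tie-breaker.
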